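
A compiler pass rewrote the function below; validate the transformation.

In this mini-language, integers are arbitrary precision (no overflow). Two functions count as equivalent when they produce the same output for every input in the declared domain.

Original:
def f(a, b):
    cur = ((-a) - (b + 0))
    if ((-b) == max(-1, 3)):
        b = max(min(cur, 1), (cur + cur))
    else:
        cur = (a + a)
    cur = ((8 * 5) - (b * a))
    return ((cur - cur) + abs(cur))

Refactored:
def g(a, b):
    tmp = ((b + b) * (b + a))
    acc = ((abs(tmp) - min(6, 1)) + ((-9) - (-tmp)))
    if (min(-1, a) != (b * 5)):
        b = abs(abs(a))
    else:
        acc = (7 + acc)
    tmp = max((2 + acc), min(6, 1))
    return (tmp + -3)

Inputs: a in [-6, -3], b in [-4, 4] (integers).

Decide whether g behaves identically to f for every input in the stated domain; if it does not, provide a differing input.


Take a=-6, b=-4.
f: cur becomes 10; next ((-b) == max(-1, 3)) evaluates to false; next cur becomes -12; next cur becomes 16; next final value 16
g: tmp becomes 80; next acc becomes 150; next (min(-1, a) != (b * 5)) evaluates to true; next b becomes 6; next tmp becomes 152; next final value 149
16 against 149: the behavior changed.
verdict: not equivalent; witness: a=-6, b=-4


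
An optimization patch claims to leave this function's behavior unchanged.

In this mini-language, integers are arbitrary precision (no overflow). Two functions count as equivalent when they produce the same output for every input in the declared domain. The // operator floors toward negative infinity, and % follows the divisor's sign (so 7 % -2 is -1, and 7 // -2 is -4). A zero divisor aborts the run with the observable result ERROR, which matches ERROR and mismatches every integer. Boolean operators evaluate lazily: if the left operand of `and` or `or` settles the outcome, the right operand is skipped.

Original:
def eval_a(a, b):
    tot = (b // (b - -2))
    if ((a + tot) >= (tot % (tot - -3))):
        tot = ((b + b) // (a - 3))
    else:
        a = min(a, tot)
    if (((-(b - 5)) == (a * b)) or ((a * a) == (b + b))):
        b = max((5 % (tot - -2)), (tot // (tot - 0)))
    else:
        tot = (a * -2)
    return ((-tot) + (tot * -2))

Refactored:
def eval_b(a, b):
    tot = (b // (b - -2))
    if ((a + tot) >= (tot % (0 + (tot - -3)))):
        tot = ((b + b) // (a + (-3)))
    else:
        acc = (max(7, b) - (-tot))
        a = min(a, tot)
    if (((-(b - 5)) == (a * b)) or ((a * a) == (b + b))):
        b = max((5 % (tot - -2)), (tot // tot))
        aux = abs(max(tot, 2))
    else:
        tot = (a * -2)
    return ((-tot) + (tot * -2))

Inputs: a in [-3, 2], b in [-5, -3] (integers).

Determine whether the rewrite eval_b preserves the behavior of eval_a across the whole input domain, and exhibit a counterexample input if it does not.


This is a faithful refactor — constant usage differs; and statement counts differ; and local variable names differ; and arithmetic usage differs; and min/max/abs usage differs, but the computed results match everywhere.
Tracing a=1, b=-4: eval_a: tot=2, then ((a + tot) >= (tot % (tot - -3))) is true, then tot=4, then (((-(b - 5)) == (a * b)) or ((a * a) == (b + b))) is false, then tot=-2, then returns 6 | eval_b: tot=2, then ((a + tot) >= (tot % (0 + (tot - -3)))) is true, then tot=4, then (((-(b - 5)) == (a * b)) or ((a * a) == (b + b))) is false, then tot=-2, then returns 6 — matching result 6.
Every one of the 18 inputs gives matching results.
verdict: equivalent


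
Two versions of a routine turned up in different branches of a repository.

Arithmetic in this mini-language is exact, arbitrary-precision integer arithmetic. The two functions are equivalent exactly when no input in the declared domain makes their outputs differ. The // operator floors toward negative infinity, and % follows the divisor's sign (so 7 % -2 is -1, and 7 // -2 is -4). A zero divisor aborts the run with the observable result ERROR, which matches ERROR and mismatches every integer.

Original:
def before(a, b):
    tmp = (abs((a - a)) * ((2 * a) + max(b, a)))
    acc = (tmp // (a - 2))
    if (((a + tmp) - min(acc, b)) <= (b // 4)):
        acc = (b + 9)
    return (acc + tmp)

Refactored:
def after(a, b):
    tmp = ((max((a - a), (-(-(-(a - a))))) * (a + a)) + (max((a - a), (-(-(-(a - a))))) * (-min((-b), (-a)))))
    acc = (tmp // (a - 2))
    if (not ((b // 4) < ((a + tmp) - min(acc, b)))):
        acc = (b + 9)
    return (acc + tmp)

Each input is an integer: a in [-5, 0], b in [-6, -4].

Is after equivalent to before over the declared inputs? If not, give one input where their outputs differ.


Behavior is preserved: although boolean connective usage differs; also constant usage differs; also comparison usage differs; also min/max/abs usage differs; also arithmetic usage differs, the outputs never diverge.
Spot check at a=-3, b=-5 — before: tmp becomes 0; next acc becomes 0; next (((a + tmp) - min(acc, b)) <= (b // 4)) evaluates to false; next final value 0. after: tmp becomes 0; next acc becomes 0; next (not ((b // 4) < ((a + tmp) - min(acc, b)))) evaluates to false; next final value 0. Both give 0.
Every one of the 18 inputs gives matching results.
verdict: equivalent


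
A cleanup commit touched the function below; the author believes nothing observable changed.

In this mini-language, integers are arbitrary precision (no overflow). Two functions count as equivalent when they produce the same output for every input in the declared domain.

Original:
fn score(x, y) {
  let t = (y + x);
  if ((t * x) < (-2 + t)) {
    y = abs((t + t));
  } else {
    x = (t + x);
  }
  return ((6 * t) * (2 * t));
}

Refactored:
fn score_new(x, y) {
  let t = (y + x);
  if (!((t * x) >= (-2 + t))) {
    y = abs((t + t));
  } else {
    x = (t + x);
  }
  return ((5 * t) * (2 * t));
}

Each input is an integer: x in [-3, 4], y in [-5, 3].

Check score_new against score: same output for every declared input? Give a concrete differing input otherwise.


Not equivalent: x=-3, y=-5 separates them (768 vs 640).
score: t = -8; ((t * x) < (-2 + t)) -> false; x = -11; return 768
score_new: t = -8; (!((t * x) >= (-2 + t))) -> false; x = -11; return 640
verdict: not equivalent; witness: x=-3, y=-5


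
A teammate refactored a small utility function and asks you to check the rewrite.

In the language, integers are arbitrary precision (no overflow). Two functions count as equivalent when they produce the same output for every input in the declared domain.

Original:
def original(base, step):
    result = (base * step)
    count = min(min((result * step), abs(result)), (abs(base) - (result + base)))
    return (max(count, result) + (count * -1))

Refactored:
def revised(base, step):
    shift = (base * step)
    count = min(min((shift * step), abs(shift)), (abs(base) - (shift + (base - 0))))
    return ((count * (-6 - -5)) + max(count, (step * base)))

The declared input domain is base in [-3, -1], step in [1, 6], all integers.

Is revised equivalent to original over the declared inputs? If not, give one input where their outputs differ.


Behavior is preserved: although constant usage differs, plus arithmetic usage differs, plus local variable names differ, the outputs never diverge.
Tracing base=-3, step=4: original: result becomes -12; next count becomes -48; next final value 36 | revised: shift becomes -12; next count becomes -48; next final value 36 — matching result 36.
An exhaustive pass over the 18 declared inputs shows identical outputs.
verdict: equivalent


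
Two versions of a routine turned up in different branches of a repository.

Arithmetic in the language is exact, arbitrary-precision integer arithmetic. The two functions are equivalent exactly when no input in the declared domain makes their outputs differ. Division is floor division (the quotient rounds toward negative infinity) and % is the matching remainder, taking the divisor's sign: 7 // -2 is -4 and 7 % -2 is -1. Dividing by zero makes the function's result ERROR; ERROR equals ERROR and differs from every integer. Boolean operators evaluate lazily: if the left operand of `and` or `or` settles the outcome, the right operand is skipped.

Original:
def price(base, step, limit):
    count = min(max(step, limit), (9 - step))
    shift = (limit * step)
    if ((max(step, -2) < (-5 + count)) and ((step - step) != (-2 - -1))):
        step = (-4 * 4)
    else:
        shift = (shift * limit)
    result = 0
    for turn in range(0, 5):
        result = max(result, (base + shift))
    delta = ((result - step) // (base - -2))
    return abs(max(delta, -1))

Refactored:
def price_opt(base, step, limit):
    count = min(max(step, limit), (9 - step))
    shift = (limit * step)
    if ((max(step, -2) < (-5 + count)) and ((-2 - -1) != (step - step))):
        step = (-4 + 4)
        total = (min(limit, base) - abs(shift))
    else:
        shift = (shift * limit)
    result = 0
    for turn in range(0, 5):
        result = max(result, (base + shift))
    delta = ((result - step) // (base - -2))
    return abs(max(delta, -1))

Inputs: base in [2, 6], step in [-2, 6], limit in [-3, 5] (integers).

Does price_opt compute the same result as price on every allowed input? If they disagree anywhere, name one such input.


Evaluate both at base=2, step=-2, limit=4.
price: count = 4; shift = -8; ((max(step, -2) < (-5 + count)) and ((step - step) != (-2 - -1))) -> true; step = -16; result = 0; [turn=0]; result = 0; [turn=1]; result = 0; [turn=2]; result = 0; [turn=3]; result = 0; [turn=4]; result = 0; delta = 4; return 4
price_opt: count = 4; shift = -8; ((max(step, -2) < (-5 + count)) and ((-2 - -1) != (step - step))) -> true; step = 0; total = -6; result = 0; [turn=0]; result = 0; [turn=1]; result = 0; [turn=2]; result = 0; [turn=3]; result = 0; [turn=4]; result = 0; delta = 0; return 0
4 against 0: the behavior changed.
verdict: not equivalent; witness: base=2, step=-2, limit=4


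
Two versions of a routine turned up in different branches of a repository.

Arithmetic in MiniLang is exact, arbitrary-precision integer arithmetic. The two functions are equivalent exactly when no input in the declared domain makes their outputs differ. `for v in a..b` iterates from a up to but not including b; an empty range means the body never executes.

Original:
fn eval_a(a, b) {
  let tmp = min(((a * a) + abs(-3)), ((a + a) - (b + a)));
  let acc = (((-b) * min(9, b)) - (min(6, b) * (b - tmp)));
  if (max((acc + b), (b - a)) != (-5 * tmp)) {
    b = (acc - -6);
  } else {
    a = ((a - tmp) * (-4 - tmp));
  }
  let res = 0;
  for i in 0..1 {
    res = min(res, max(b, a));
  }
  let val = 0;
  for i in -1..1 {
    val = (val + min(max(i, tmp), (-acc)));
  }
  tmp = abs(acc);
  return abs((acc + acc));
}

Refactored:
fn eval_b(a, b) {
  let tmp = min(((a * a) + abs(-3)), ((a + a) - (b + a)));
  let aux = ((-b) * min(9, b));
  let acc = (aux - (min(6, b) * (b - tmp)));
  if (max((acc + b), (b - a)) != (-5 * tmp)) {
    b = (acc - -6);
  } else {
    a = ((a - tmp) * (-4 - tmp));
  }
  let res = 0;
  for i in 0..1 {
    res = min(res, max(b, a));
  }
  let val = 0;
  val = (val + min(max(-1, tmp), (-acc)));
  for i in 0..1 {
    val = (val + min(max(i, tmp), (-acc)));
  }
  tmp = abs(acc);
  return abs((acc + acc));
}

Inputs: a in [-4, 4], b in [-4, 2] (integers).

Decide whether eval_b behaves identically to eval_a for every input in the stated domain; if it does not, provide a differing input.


Reading the diff, among the changes: arithmetic usage differs, plus constant usage differs, plus local variable names differ, plus min/max/abs usage differs, plus loop structure differs, plus statement counts differ.
As a probe, take a=2, b=-2: eval_a runs tmp becomes 4; next acc becomes -16; next (max((acc + b), (b - a)) != (-5 * tmp)) evaluates to true; next b becomes -10; next res becomes 0; next at i=0:; next res becomes 0; next val becomes 0; next at i=-1:; next val becomes 4; next at i=0:; next val becomes 8; next tmp becomes 16; next final value 32; eval_b runs tmp becomes 4; next aux becomes -4; next acc becomes -16; next (max((acc + b), (b - a)) != (-5 * tmp)) evaluates to true; next b becomes -10; next res becomes 0; next at i=0:; next res becomes 0; next val becomes 0; next val becomes 4; next at i=0:; next val becomes 8; next tmp becomes 16; next final value 32; both end at 32.
Checked all 63 inputs in the declared domain: the outputs agree on every one.
verdict: equivalent


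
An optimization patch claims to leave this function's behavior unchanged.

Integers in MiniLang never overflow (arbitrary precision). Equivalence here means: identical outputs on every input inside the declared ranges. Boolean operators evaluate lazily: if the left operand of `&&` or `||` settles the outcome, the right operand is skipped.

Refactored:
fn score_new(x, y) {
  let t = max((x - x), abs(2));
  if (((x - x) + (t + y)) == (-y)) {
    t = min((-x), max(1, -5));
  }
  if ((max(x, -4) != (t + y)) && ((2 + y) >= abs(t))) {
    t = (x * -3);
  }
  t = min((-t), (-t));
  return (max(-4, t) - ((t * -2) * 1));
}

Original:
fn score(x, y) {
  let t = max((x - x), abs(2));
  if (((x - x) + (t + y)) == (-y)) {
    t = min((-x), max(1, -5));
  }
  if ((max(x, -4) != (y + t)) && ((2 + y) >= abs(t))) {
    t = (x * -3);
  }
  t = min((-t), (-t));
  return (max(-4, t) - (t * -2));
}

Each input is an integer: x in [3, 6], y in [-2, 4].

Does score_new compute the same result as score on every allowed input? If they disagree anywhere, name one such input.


Reading the diff, among the changes: arithmetic usage differs; and constant usage differs.
As a probe, take x=3, y=1: score runs t=2, then (((x - x) + (t + y)) == (-y)) is false, then ((max(x, -4) != (y + t)) && ((2 + y) >= abs(t))) is false, then t=-2, then returns -6; score_new runs t=2, then (((x - x) + (t + y)) == (-y)) is false, then ((max(x, -4) != (t + y)) && ((2 + y) >= abs(t))) is false, then t=-2, then returns -6; both end at -6.
Across all 28 domain points the two functions coincide.
verdict: equivalent


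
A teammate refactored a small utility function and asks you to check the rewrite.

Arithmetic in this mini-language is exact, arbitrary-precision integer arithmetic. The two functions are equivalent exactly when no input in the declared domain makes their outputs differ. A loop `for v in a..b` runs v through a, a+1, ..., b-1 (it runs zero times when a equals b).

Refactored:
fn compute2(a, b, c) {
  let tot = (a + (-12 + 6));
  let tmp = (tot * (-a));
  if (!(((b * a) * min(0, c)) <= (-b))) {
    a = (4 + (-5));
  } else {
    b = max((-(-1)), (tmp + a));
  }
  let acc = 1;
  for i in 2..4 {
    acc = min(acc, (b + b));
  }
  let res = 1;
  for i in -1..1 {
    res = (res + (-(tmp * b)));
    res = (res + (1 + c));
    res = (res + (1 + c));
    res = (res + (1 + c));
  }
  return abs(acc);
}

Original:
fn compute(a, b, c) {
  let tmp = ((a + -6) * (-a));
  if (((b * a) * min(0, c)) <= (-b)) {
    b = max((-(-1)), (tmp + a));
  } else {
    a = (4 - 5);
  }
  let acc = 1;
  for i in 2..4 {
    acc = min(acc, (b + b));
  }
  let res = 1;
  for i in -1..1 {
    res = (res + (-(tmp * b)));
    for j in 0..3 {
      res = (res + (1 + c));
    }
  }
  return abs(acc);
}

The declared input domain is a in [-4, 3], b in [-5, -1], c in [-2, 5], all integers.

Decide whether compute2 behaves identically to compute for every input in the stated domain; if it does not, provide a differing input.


The two are interchangeable: local variable names differ; also constant usage differs; also arithmetic usage differs; also loop structure differs; also boolean connective usage differs; also statement counts differ, and every declared input agrees.
Spot check at a=3, b=-5, c=2 — compute: tmp := 9 | (((b * a) * min(0, c)) <= (-b)): true | b := 12 | acc := 1 | iter i=2: | acc := 1 | iter i=3: | acc := 1 | res := 1 | iter i=-1: | res := -107 | iter j=0: | res := -104 | iter j=1: | res := -101 | iter j=2: | res := -98 | iter i=0: | res := -206 | iter j=0: | res := -203 | iter j=1: | res := -200 | iter j=2: | res := -197 | result 1. compute2: tot := -3 | tmp := 9 | (!(((b * a) * min(0, c)) <= (-b))): false | b := 12 | acc := 1 | iter i=2: | acc := 1 | iter i=3: | acc := 1 | res := 1 | iter i=-1: | res := -107 | res := -104 | res := -101 | res := -98 | iter i=0: | res := -206 | res := -203 | res := -200 | res := -197 | result 1. Both give 1.
Sweeping the whole domain (320 inputs) finds no disagreement.
verdict: equivalent


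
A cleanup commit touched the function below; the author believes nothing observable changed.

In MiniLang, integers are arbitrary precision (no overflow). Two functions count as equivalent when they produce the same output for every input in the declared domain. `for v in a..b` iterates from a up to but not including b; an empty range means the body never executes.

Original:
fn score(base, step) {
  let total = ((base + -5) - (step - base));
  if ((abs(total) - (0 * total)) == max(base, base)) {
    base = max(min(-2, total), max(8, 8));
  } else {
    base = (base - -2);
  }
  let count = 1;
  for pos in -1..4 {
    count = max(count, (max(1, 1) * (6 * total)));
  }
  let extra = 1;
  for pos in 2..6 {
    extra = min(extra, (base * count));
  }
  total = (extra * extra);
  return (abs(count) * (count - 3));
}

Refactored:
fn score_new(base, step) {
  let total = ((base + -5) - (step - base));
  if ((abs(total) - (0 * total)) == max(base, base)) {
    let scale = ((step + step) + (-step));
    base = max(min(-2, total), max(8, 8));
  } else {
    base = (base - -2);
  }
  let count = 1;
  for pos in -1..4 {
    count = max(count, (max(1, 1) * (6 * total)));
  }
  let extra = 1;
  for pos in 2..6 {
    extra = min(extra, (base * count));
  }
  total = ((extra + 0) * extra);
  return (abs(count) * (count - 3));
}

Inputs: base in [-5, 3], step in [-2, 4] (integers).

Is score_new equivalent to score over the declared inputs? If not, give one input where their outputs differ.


This is a faithful refactor — statement counts differ, constant usage differs, arithmetic usage differs, local variable names differ, but the computed results match everywhere.
One worked example (base=-4, step=2) — score: total = -15; ((abs(total) - (0 * total)) == max(base, base)) -> false; base = -2; count = 1; [pos=-1]; count = 1; [pos=0]; count = 1; [pos=1]; count = 1; [pos=2]; count = 1; [pos=3]; count = 1; extra = 1; [pos=2]; extra = -2; [pos=3]; extra = -2; [pos=4]; extra = -2; [pos=5]; extra = -2; total = 4; return -2; score_new: total = -15; ((abs(total) - (0 * total)) == max(base, base)) -> false; base = -2; count = 1; [pos=-1]; count = 1; [pos=0]; count = 1; [pos=1]; count = 1; [pos=2]; count = 1; [pos=3]; count = 1; extra = 1; [pos=2]; extra = -2; [pos=3]; extra = -2; [pos=4]; extra = -2; [pos=5]; extra = -2; total = 4; return -2; agreement on -2.
An exhaustive pass over the 63 declared inputs shows identical outputs.
verdict: equivalent


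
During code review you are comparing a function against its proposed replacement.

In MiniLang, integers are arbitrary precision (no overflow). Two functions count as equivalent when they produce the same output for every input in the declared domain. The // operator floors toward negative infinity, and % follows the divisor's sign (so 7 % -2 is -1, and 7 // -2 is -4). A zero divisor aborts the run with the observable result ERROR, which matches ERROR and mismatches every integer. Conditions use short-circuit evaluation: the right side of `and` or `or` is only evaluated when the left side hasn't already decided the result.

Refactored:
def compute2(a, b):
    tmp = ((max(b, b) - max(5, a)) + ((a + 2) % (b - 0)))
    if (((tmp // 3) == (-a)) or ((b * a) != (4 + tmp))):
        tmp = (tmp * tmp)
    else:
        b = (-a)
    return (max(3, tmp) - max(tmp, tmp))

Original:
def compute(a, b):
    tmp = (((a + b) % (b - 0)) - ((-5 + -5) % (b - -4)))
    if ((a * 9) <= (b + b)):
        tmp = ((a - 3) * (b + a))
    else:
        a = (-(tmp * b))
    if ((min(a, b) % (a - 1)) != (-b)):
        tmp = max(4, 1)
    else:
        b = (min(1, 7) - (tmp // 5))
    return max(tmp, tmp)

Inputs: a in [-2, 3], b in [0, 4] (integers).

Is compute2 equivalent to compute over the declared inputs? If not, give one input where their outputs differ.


These are not equivalent — on a=-2, b=1 the outputs split (4 vs 0).
compute: tmp := 0 | ((a * 9) <= (b + b)): true | tmp := 5 | ((min(a, b) % (a - 1)) != (-b)): true | tmp := 4 | result 4
compute2: tmp := -4 | (((tmp // 3) == (-a)) or ((b * a) != (4 + tmp))): true | tmp := 16 | result 0
verdict: not equivalent; witness: a=-2, b=1


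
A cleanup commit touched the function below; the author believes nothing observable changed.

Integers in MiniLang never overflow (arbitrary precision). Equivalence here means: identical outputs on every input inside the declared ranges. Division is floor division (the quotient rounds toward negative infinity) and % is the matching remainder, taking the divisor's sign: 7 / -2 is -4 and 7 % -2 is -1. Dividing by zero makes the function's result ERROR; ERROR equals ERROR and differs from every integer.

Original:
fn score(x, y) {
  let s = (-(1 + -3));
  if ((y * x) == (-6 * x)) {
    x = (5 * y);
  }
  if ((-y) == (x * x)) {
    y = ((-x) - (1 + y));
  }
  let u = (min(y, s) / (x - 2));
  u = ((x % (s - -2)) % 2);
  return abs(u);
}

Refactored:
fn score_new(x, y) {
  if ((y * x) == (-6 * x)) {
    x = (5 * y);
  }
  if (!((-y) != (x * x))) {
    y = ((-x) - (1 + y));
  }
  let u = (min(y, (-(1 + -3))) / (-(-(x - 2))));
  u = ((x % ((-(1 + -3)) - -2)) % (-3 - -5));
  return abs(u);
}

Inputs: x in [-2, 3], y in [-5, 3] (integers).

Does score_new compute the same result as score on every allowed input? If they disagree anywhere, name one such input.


Reading the diff, among the changes: boolean connective usage differs; also local variable names differ; also arithmetic usage differs; also statement counts differ; also comparison usage differs; also constant usage differs.
Tracing x=-1, y=0: score: s = 2; ((y * x) == (-6 * x)) -> false; ((-y) == (x * x)) -> false; u = 0; u = 1; return 1 | score_new: ((y * x) == (-6 * x)) -> false; (!((-y) != (x * x))) -> false; u = 0; u = 1; return 1 — matching result 1.
Across all 54 domain points the two functions coincide.
verdict: equivalent


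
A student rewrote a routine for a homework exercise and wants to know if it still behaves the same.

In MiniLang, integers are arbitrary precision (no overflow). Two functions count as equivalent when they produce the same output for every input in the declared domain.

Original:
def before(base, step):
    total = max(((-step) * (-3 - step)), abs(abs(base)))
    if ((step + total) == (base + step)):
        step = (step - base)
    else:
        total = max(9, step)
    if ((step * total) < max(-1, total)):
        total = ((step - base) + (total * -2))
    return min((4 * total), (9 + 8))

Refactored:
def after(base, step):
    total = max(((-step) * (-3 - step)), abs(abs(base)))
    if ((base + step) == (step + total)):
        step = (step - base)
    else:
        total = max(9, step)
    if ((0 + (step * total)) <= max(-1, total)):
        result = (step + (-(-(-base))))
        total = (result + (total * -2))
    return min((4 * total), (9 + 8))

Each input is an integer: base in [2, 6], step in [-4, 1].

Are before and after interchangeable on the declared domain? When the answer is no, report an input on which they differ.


The rewrite breaks on base=2, step=1, where the results are 17 and -76.
before: total=4, then ((step + total) == (base + step)) is false, then total=9, then ((step * total) < max(-1, total)) is false, then returns 17
after: total=4, then ((base + step) == (step + total)) is false, then total=9, then ((0 + (step * total)) <= max(-1, total)) is true, then result=-1, then total=-19, then returns -76
verdict: not equivalent; witness: base=2, step=1


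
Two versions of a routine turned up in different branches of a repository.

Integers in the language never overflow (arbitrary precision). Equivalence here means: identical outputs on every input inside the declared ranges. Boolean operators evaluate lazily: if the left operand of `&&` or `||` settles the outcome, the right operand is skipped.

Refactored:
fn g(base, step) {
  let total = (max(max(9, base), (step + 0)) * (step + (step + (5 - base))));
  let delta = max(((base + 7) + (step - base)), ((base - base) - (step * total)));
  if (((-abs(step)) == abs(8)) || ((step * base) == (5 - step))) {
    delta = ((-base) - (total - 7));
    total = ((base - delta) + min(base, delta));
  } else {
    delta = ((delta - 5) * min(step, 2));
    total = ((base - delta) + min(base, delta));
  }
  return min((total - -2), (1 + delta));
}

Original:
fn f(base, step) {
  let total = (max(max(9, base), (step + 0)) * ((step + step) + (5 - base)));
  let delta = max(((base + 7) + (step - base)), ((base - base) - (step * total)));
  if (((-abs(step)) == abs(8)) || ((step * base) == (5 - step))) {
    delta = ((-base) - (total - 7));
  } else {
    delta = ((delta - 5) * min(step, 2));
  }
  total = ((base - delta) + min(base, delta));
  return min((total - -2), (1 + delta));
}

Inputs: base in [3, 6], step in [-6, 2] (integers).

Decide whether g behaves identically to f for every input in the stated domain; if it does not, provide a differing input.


The two versions differ — the changes include min/max/abs usage differs, and statement counts differ, and arithmetic usage differs.
Tracing base=3, step=0: f: total becomes 18; next delta becomes 7; next (((-abs(step)) == abs(8)) || ((step * base) == (5 - step))) evaluates to false; next delta becomes 0; next total becomes 3; next final value 1 | g: total becomes 18; next delta becomes 7; next (((-abs(step)) == abs(8)) || ((step * base) == (5 - step))) evaluates to false; next delta becomes 0; next total becomes 3; next final value 1 — matching result 1.
An exhaustive pass over the 36 declared inputs shows identical outputs.
verdict: equivalent


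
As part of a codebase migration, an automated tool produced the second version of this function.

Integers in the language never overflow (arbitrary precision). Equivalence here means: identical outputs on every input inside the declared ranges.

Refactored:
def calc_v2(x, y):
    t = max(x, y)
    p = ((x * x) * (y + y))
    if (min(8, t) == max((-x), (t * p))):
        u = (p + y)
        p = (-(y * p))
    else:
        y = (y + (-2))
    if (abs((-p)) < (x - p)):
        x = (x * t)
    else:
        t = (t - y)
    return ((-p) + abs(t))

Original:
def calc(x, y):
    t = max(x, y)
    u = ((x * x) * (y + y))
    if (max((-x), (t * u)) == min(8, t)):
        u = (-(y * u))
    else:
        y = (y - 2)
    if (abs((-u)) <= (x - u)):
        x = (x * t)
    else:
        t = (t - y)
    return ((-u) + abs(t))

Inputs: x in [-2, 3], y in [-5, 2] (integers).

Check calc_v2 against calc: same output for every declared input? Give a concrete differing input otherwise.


There is a counterexample at x=0, y=-5: 0 on one side, 5 on the other.
calc: t := 0 | u := 0 | (max((-x), (t * u)) == min(8, t)): true | u := 0 | (abs((-u)) <= (x - u)): true | x := 0 | result 0
calc_v2: t := 0 | p := 0 | (min(8, t) == max((-x), (t * p))): true | u := -5 | p := 0 | (abs((-p)) < (x - p)): false | t := 5 | result 5
verdict: not equivalent; witness: x=0, y=-5


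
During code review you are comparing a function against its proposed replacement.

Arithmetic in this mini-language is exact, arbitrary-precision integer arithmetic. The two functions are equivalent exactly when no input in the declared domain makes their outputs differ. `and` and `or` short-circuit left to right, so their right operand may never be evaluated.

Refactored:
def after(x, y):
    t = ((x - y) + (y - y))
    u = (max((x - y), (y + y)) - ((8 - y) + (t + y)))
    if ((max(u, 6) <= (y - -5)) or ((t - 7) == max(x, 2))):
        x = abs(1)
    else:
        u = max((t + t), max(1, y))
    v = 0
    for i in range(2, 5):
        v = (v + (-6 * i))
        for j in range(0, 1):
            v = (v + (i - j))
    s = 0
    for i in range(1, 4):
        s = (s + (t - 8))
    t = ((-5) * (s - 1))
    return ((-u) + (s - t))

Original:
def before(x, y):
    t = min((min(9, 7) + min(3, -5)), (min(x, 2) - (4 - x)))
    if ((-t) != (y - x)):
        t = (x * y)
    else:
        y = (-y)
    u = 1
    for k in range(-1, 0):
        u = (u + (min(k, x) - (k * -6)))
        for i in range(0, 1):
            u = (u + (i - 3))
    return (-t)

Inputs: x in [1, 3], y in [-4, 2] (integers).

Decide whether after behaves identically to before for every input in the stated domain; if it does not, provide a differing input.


The rewrite breaks on x=1, y=-4, where the results are 4 and -69.
before: t = -2; ((-t) != (y - x)) -> true; t = -4; u = 1; [k=-1]; u = -6; [i=0]; u = -9; return 4
after: t = 5; u = -8; ((max(u, 6) <= (y - -5)) or ((t - 7) == max(x, 2))) -> false; u = 10; v = 0; [i=2]; v = -12; [j=0]; v = -10; [i=3]; v = -28; [j=0]; v = -25; [i=4]; v = -49; [j=0]; v = -45; s = 0; [i=1]; s = -3; [i=2]; s = -6; [i=3]; s = -9; t = 50; return -69
verdict: not equivalent; witness: x=1, y=-4


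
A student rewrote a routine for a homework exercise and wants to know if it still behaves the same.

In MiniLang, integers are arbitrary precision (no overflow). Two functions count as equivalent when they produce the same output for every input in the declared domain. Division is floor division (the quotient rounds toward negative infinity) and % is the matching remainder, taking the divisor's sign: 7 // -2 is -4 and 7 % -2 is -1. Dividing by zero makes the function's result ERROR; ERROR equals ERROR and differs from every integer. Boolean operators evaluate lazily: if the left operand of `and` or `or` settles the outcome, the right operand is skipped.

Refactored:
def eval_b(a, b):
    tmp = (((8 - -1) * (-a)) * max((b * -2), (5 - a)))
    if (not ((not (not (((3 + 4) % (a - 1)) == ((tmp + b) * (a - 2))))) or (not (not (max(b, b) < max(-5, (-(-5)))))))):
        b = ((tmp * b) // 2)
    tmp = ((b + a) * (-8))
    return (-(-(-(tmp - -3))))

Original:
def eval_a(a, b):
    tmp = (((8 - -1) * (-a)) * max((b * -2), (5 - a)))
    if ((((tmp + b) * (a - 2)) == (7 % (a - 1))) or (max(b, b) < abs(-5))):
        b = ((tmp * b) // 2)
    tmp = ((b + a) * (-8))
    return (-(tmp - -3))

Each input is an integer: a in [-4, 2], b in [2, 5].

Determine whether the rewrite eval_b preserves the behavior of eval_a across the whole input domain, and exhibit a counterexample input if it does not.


Take a=-4, b=2.
eval_a: tmp := 324 | ((((tmp + b) * (a - 2)) == (7 % (a - 1))) or (max(b, b) < abs(-5))): true | b := 324 | tmp := -2560 | result 2557
eval_b: tmp := 324 | (not ((not (not (((3 + 4) % (a - 1)) == ((tmp + b) * (a - 2))))) or (not (not (max(b, b) < max(-5, (-(-5)))))))): false | tmp := 16 | result -19
2557 vs -19 — the two versions disagree here.
verdict: not equivalent; witness: a=-4, b=2


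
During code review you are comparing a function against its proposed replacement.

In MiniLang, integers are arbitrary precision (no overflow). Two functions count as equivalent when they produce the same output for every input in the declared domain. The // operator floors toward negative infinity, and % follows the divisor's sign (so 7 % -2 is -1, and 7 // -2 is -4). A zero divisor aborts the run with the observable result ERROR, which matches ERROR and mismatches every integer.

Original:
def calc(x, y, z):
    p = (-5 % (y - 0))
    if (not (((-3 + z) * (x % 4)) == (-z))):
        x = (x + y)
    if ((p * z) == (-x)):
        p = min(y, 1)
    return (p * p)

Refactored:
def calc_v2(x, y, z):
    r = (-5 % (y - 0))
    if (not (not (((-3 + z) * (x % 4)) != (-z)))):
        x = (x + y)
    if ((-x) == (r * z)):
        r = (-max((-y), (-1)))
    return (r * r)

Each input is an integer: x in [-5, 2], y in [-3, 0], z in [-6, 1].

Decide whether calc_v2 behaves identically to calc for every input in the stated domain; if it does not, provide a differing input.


Behavior is preserved: although local variable names differ; and comparison usage differs; and min/max/abs usage differs; and boolean connective usage differs, the outputs never diverge.
Spot check at x=2, y=0, z=-1 — calc: a zero divisor aborts: ERROR. calc_v2: a zero divisor aborts: ERROR. Both give ERROR.
An exhaustive pass over the 256 declared inputs shows identical outputs.
verdict: equivalent


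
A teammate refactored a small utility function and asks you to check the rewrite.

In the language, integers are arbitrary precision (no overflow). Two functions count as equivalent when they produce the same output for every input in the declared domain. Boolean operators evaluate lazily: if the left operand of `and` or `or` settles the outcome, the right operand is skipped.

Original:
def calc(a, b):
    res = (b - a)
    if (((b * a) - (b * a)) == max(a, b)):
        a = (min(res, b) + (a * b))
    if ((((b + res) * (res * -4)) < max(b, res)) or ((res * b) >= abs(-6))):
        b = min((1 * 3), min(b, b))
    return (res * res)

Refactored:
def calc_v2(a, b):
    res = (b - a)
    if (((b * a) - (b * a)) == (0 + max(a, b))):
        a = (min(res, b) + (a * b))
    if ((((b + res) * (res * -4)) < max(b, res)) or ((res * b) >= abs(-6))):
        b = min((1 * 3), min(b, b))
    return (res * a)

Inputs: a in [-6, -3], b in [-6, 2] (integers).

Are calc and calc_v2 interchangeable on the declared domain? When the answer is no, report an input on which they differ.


Run the pair on a=-6, b=-5.
calc: res becomes 1; next (((b * a) - (b * a)) == max(a, b)) evaluates to false; next ((((b + res) * (res * -4)) < max(b, res)) or ((res * b) >= abs(-6))) evaluates to false; next final value 1
calc_v2: res becomes 1; next (((b * a) - (b * a)) == (0 + max(a, b))) evaluates to false; next ((((b + res) * (res * -4)) < max(b, res)) or ((res * b) >= abs(-6))) evaluates to false; next final value -6
1 != -6, so the rewrite changes behavior.
verdict: not equivalent; witness: a=-6, b=-5


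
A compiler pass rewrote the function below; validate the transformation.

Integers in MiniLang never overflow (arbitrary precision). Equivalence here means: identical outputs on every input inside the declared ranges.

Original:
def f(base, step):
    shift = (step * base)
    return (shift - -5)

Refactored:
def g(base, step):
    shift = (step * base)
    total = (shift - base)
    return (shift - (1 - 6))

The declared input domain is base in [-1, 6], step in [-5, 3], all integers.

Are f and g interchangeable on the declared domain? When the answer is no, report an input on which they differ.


The two versions differ — the changes include arithmetic usage differs, and statement counts differ, and local variable names differ, and constant usage differs.
One worked example (base=-1, step=2) — f: shift := -2 | result 3; g: shift := -2 | total := -1 | result 3; agreement on 3.
Across all 72 domain points the two functions coincide.
verdict: equivalent


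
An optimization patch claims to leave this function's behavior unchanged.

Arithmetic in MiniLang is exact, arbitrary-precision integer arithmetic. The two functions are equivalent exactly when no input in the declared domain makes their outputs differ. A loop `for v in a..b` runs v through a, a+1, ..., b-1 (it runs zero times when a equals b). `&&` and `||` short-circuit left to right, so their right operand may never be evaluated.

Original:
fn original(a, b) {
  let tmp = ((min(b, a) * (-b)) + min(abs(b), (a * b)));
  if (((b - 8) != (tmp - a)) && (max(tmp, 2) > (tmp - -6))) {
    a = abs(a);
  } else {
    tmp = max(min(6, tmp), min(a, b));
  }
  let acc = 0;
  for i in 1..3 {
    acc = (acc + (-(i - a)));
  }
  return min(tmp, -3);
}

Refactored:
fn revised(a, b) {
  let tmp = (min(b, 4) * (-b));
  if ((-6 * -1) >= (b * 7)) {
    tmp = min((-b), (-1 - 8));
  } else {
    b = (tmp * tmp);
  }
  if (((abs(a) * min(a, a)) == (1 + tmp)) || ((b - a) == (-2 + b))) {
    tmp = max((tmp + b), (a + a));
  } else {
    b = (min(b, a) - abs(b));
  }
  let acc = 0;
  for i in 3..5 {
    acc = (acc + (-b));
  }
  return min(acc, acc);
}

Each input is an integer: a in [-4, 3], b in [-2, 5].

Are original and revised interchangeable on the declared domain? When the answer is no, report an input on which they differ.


Consider the input a=-4, b=-2.
original: tmp := -6 | (((b - 8) != (tmp - a)) && (max(tmp, 2) > (tmp - -6))): true | a := 4 | acc := 0 | iter i=1: | acc := 3 | iter i=2: | acc := 5 | result -6
revised: tmp := -4 | ((-6 * -1) >= (b * 7)): true | tmp := -9 | (((abs(a) * min(a, a)) == (1 + tmp)) || ((b - a) == (-2 + b))): false | b := -6 | acc := 0 | iter i=3: | acc := 6 | iter i=4: | acc := 12 | result 12
-6 vs 12 — the two versions disagree here.
verdict: not equivalent; witness: a=-4, b=-2


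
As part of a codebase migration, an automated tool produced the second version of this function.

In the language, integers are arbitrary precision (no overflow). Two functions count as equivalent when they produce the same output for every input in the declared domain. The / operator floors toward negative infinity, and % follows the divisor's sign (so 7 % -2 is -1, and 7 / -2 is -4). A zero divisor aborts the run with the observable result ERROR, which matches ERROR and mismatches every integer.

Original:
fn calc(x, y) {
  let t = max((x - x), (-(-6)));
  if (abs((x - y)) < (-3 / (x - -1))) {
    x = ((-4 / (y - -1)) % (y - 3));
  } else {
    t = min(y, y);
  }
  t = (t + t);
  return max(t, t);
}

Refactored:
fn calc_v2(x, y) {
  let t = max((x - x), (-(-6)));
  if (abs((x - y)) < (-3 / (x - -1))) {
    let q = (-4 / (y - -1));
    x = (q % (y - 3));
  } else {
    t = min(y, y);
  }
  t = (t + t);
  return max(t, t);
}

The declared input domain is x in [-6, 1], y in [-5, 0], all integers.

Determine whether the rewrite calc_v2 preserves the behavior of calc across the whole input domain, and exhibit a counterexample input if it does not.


Reading the diff, among the changes: statement counts differ, plus local variable names differ.
As a probe, take x=-3, y=0: calc runs t=6, then (abs((x - y)) < (-3 / (x - -1))) is false, then t=0, then t=0, then returns 0; calc_v2 runs t=6, then (abs((x - y)) < (-3 / (x - -1))) is false, then t=0, then t=0, then returns 0; both end at 0.
Across all 48 domain points the two functions coincide.
verdict: equivalent


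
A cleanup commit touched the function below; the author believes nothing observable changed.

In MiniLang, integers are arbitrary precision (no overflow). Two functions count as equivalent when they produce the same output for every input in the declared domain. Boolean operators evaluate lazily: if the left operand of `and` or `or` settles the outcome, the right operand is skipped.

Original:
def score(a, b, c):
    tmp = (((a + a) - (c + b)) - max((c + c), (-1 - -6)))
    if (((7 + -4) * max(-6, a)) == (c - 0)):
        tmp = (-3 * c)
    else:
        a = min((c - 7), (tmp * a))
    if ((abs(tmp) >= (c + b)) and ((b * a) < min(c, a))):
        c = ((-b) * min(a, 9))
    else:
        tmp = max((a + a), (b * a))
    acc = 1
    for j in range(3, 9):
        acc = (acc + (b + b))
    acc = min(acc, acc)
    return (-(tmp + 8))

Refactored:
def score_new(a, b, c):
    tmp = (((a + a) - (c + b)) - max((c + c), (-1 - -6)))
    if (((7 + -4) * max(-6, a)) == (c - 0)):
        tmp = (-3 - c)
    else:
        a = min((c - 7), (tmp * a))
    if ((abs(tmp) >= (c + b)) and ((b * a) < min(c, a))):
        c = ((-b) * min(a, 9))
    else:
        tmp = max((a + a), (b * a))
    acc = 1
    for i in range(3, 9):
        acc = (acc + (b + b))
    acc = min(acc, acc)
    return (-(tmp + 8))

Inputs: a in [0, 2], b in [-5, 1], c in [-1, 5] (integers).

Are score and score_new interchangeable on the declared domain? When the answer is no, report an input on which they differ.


These are not equivalent — on a=1, b=-5, c=3 the outputs split (1 vs -2).
score: tmp becomes -2; next (((7 + -4) * max(-6, a)) == (c - 0)) evaluates to true; next tmp becomes -9; next ((abs(tmp) >= (c + b)) and ((b * a) < min(c, a))) evaluates to true; next c becomes 5; next acc becomes 1; next at j=3:; next acc becomes -9; next at j=4:; next acc becomes -19; next at j=5:; next acc becomes -29; next at j=6:; next acc becomes -39; next at j=7:; next acc becomes -49; next at j=8:; next acc becomes -59; next acc becomes -59; next final value 1
score_new: tmp becomes -2; next (((7 + -4) * max(-6, a)) == (c - 0)) evaluates to true; next tmp becomes -6; next ((abs(tmp) >= (c + b)) and ((b * a) < min(c, a))) evaluates to true; next c becomes 5; next acc becomes 1; next at i=3:; next acc becomes -9; next at i=4:; next acc becomes -19; next at i=5:; next acc becomes -29; next at i=6:; next acc becomes -39; next at i=7:; next acc becomes -49; next at i=8:; next acc becomes -59; next acc becomes -59; next final value -2
verdict: not equivalent; witness: a=1, b=-5, c=3
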